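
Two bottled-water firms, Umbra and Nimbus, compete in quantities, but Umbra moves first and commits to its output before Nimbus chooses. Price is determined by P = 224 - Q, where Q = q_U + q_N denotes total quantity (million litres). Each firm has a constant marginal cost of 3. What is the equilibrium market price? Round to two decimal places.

58.25

Solve by backward induction. Given q_U, the follower Nimbus maximises π_N = (224 - q_U - q_N)q_N - 3q_N.
∂π_N/∂q_N = 221 - q_U - 2q_N = 0 gives the reaction function q_N = (221 - q_U)/2.
The leader anticipates this reaction. Substituting into P = 224 - Q gives P = 227/2 - (1/2)q_U, so π_U = (227/2 - (1/2)q_U)q_U - 3q_U.
The leader's first-order condition 221/2 - q_U = 0 yields q_U = 221/2.
Then q_N = (221 - 221/2)/2 = 221/4.
Total output Q = 663/4, so price P = 224 - 663/4 = 233/4.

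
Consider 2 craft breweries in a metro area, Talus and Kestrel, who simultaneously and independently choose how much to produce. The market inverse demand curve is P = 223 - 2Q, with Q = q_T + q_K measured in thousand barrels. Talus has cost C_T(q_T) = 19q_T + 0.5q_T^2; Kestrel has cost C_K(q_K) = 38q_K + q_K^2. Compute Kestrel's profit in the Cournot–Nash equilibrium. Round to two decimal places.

Talus's profit: π_T = (223 - 2Q)q_T - (19q_T + (1/2)q_T²). Setting ∂π_T/∂q_T = 0: 204 - 5q_T - 2(q_K) = 0.
Kestrel's first-order condition: 185 - 6q_K - 2(q_T) = 0.
Best responses: q_T = (204 - 2q_K)/5, q_K = (185 - 2q_T)/6.
Substituting one into the other gives q_T = 427/13 and q_K = 517/26.
Price P = 223 - 2·(1371/26) = 1528/13.
Kestrel's profit: (1528/13)·(517/26) - 38·(517/26) - (517/26)² = 1186.1938.

1186.19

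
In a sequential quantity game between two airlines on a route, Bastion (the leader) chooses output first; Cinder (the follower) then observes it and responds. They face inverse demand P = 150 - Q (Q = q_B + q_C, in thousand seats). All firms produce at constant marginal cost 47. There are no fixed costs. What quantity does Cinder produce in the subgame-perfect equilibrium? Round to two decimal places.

The follower Cinder best-responds to any q_B: π_C = (150 - Q)q_C - 47q_C.
Setting the follower's marginal profit to zero, 103 - q_B - 2q_C = 0, i.e. q_C = (103 - q_B)/2.
Bastion substitutes q_C(q_B) into its own profit: π_B = q_B(150 - q_B - (103 - q_B)/2) - 47q_B = (197/2 - (1/2)q_B)q_B - 47q_B.
Leader FOC: 103/2 - q_B = 0, so q_B = 103/2.
Then q_C = (103 - 103/2)/2 = 103/4.

25.75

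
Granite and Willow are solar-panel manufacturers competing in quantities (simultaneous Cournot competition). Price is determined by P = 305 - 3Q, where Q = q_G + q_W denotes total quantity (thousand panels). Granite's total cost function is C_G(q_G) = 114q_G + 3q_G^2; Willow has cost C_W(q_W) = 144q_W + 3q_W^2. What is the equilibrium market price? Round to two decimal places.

234.60

Granite's profit: π_G = (305 - 3Q)q_G - (114q_G + 3q_G²). Setting ∂π_G/∂q_G = 0: 191 - 12q_G - 3(q_W) = 0.
Willow's profit: π_W = (305 - 3Q)q_W - (144q_W + 3q_W²). Setting ∂π_W/∂q_W = 0: 161 - 12q_W - 3(q_G) = 0.
Rearranging gives the reaction functions q_G = (191 - 3q_W)/12 and q_W = (161 - 3q_G)/12.
Substituting one into the other gives q_G = 67/5 and q_W = 151/15.
Total output Q = 352/15, so price P = 305 - 3·(352/15) = 1173/5.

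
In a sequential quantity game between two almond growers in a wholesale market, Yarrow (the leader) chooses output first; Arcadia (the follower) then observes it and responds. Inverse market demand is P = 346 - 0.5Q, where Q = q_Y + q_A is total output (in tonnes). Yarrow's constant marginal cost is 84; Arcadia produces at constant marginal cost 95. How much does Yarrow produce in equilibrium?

273

The follower Arcadia best-responds to any q_Y: π_A = (346 - 0.5Q)q_A - 95q_A.
Setting the follower's marginal profit to zero, 251 - (1/2)q_Y - q_A = 0, i.e. q_A = (251 - (1/2)q_Y).
Yarrow substitutes q_A(q_Y) into its own profit: π_Y = q_Y(346 - (1/2)q_Y - (251 - (1/2)q_Y)/2) - 84q_Y = (441/2 - (1/4)q_Y)q_Y - 84q_Y.
Leader FOC: 273/2 - (1/2)q_Y = 0, so q_Y = 273.
Then q_A = (251 - (1/2)·273) = 229/2.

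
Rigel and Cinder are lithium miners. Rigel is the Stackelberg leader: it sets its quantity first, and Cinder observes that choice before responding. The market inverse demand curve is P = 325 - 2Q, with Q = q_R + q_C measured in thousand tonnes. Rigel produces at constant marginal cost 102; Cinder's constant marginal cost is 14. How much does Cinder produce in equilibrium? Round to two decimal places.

60.88

Solve by backward induction. Given q_R, the follower Cinder maximises π_C = (325 - 2q_R - 2q_C)q_C - 14q_C.
Setting the follower's marginal profit to zero, 311 - 2q_R - 4q_C = 0, i.e. q_C = (311 - 2q_R)/4.
The leader anticipates this reaction. Substituting into P = 325 - 2Q gives P = 339/2 - q_R, so π_R = (339/2 - q_R)q_R - 102q_R.
Maximising: ∂π_R/∂q_R = 135/2 - 2q_R = 0, giving q_R = 135/4.
Then q_C = (311 - 2·(135/4))/4 = 487/8.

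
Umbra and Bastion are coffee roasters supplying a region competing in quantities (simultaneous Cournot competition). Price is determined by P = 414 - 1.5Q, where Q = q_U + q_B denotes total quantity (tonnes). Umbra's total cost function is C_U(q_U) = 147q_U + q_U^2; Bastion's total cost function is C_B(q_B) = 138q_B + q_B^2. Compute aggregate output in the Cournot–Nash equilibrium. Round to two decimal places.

83.54

Umbra's profit: π_U = (414 - 1.5Q)q_U - (147q_U + q_U²). Setting ∂π_U/∂q_U = 0: 267 - 5q_U - (3/2)(q_B) = 0.
Bastion's profit: π_B = (414 - 1.5Q)q_B - (138q_B + q_B²). Setting ∂π_B/∂q_B = 0: 276 - 5q_B - (3/2)(q_U) = 0.
Best responses: q_U = (267 - (3/2)q_B)/5, q_B = (276 - (3/2)q_U)/5.
Substituting one into the other gives q_U = 40.4835 and q_B = 43.0549.
Total output Q = 40.4835 + 43.0549 = 1086/13.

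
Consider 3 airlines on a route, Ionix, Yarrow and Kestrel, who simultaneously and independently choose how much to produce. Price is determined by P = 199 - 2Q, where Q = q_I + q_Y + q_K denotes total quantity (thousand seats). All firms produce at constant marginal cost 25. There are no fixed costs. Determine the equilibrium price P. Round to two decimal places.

68.50

Each firm earns π_i = (199 - 2Q)q_i - 25q_i.
First-order condition (treating rivals' output as given): 174 - 4q_i - 2·Σ_{j≠i} q_j = 0.
By symmetry each firm produces the same amount; substituting Σ_{j≠i} q_j = 2q_i yields q_i = 174/8 = 87/4.
Total output Q = 261/4, so price P = 199 - 2·(261/4) = 137/2.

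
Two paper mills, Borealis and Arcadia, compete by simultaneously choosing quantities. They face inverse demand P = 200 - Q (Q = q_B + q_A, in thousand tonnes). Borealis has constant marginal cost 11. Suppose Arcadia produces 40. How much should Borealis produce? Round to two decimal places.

74.50

With the rival's output fixed at 40, Borealis's profit is π_B = (200 - 40 - q_B)q_B - (11q_B) = (160 - q_B)q_B - (11q_B).
∂π_B/∂q_B = 149 - 2q_B = 0, so q_B = 149/2.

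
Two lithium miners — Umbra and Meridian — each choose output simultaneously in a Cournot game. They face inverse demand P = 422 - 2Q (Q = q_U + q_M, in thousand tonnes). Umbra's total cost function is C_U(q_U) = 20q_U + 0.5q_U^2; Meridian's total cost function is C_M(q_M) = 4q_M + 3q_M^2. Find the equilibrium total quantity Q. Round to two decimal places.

97.17

Umbra's profit: π_U = (422 - 2Q)q_U - (20q_U + (1/2)q_U²). Setting ∂π_U/∂q_U = 0: 402 - 5q_U - 2(q_M) = 0.
Meridian's first-order condition: 418 - 10q_M - 2(q_U) = 0.
Rearranging gives the reaction functions q_U = (402 - 2q_M)/5 and q_M = (418 - 2q_U)/10.
Substituting one into the other gives q_U = 1592/23 and q_M = 643/23.
Total output Q = 1592/23 + 643/23 = 97.1739.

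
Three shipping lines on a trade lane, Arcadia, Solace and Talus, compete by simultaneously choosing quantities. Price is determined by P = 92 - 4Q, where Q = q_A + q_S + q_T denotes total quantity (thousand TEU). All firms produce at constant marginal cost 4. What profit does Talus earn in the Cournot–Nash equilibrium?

Each firm earns π_i = (92 - 4Q)q_i - 4q_i.
First-order condition (treating rivals' output as given): 88 - 8q_i - 4·Σ_{j≠i} q_j = 0.
By symmetry each firm produces the same amount; substituting Σ_{j≠i} q_j = 2q_i yields q_i = 88/16 = 11/2.
Price P = 92 - 4·(33/2) = 26.
Talus's profit: (26 - 4)·(11/2) = 121.

121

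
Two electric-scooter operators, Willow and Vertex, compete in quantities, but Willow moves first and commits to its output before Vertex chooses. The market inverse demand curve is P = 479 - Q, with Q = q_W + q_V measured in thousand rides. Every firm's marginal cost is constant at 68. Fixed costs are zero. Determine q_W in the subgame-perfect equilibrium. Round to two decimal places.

The follower Vertex best-responds to any q_W: π_V = (479 - Q)q_V - 68q_V.
Setting the follower's marginal profit to zero, 411 - q_W - 2q_V = 0, i.e. q_V = (411 - q_W)/2.
Willow substitutes q_V(q_W) into its own profit: π_W = q_W(479 - q_W - (411 - q_W)/2) - 68q_W = (547/2 - (1/2)q_W)q_W - 68q_W.
Maximising: ∂π_W/∂q_W = 411/2 - q_W = 0, giving q_W = 411/2.
Then q_V = (411 - 411/2)/2 = 411/4.

205.50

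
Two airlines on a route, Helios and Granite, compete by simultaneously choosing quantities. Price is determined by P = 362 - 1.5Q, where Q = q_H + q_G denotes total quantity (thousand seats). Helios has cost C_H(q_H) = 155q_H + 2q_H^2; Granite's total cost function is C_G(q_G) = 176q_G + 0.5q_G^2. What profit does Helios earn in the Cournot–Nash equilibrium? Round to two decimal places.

Helios's profit: π_H = (362 - 1.5Q)q_H - (155q_H + 2q_H²). Setting ∂π_H/∂q_H = 0: 207 - 7q_H - (3/2)(q_G) = 0.
Granite's profit: π_G = (362 - 1.5Q)q_G - (176q_G + (1/2)q_G²). Setting ∂π_G/∂q_G = 0: 186 - 4q_G - (3/2)(q_H) = 0.
So q_H = (207 - (3/2)q_G)/7 and q_G = (186 - (3/2)q_H)/4.
Solving the pair: q_H = 21.3204, q_G = 38.5049.
Price P = 362 - (3/2)·59.8252 = 272.2621.
Helios's profit: 272.2621·21.3204 - 155·21.3204 - 2·21.3204² = 1590.9564.

1590.96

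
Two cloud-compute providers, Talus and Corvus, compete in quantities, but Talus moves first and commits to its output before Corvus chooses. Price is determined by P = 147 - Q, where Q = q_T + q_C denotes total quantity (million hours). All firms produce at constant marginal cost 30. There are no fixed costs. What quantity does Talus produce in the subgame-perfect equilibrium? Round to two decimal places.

58.50

Solve by backward induction. Given q_T, the follower Corvus maximises π_C = (147 - q_T - q_C)q_C - 30q_C.
Setting the follower's marginal profit to zero, 117 - q_T - 2q_C = 0, i.e. q_C = (117 - q_T)/2.
The leader anticipates this reaction. Substituting into P = 147 - Q gives P = 177/2 - (1/2)q_T, so π_T = (177/2 - (1/2)q_T)q_T - 30q_T.
The leader's first-order condition 117/2 - q_T = 0 yields q_T = 117/2.
Then q_C = (117 - 117/2)/2 = 117/4.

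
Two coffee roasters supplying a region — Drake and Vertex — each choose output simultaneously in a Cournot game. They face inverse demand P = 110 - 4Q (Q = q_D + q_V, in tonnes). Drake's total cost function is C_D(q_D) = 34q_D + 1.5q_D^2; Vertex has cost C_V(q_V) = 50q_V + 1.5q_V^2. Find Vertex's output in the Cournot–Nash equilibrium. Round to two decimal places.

Drake's profit: π_D = (110 - 4Q)q_D - (34q_D + (3/2)q_D²). Setting ∂π_D/∂q_D = 0: 76 - 11q_D - 4(q_V) = 0.
Vertex's first-order condition: 60 - 11q_V - 4(q_D) = 0.
So q_D = (76 - 4q_V)/11 and q_V = (60 - 4q_D)/11.
Solving the pair: q_D = 596/105, q_V = 356/105.

3.39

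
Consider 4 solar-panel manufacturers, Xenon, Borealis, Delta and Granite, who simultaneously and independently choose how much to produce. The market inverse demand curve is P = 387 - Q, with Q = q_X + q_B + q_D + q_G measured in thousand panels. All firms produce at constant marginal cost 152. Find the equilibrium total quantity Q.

Each firm earns π_i = (387 - Q)q_i - 152q_i.
First-order condition (treating rivals' output as given): 235 - 2q_i - Σ_{j≠i} q_j = 0.
By symmetry each firm produces the same amount; substituting Σ_{j≠i} q_j = 3q_i yields q_i = 235/5 = 47.
Total output Q = 47 + 47 + 47 + 47 = 188.

188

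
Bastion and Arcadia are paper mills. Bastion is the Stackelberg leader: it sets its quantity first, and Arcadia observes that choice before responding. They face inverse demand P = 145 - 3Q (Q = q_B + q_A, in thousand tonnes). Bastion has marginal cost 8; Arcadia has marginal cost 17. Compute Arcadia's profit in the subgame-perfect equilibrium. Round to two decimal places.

252.08

The follower Arcadia best-responds to any q_B: π_A = (145 - 3Q)q_A - 17q_A.
∂π_A/∂q_A = 128 - 3q_B - 6q_A = 0 gives the reaction function q_A = (128 - 3q_B)/6.
The leader anticipates this reaction. Substituting into P = 145 - 3Q gives P = 81 - (3/2)q_B, so π_B = (81 - (3/2)q_B)q_B - 8q_B.
The leader's first-order condition 73 - 3q_B = 0 yields q_B = 73/3.
Then q_A = (128 - 3·(73/3))/6 = 55/6.
Price P = 145 - 3·(67/2) = 89/2.
Arcadia's profit: (89/2 - 17)·(55/6) = 252.0833.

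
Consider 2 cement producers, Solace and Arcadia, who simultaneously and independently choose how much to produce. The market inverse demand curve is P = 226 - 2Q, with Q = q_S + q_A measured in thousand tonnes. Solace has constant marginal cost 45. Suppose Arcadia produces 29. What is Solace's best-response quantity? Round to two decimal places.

30.75

With the rival's output fixed at 29, Solace's profit is π_S = (226 - 2·29 - 2q_S)q_S - (45q_S) = (168 - 2q_S)q_S - (45q_S).
∂π_S/∂q_S = 123 - 4q_S = 0, so q_S = 123/4.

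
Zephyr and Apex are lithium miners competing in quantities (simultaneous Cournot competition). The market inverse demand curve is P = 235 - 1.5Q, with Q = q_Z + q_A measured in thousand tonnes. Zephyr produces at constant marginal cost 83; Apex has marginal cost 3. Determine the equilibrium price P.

107

Zephyr's profit: π_Z = (235 - 1.5Q)q_Z - (83q_Z). Setting ∂π_Z/∂q_Z = 0: 152 - 3q_Z - (3/2)(q_A) = 0.
Apex's profit: π_A = (235 - 1.5Q)q_A - (3q_A). Setting ∂π_A/∂q_A = 0: 232 - 3q_A - (3/2)(q_Z) = 0.
So q_Z = (152 - (3/2)q_A)/3 and q_A = (232 - (3/2)q_Z)/3.
Solving the pair: q_Z = 16, q_A = 208/3.
Total output Q = 256/3, so price P = 235 - (3/2)·(256/3) = 107.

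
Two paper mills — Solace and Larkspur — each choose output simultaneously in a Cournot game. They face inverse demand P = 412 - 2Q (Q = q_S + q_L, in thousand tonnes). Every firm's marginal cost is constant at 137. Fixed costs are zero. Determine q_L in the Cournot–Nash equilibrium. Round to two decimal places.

45.83

Each firm earns π_i = (412 - 2Q)q_i - 137q_i.
Setting ∂π_i/∂q_i = 0 with rivals' quantities fixed: 275 - 4q_i - 2q_j = 0.
With identical firms every q_j equals q_i, so q_j = q_i and 275 = 6q_i, giving q_i = 275/6.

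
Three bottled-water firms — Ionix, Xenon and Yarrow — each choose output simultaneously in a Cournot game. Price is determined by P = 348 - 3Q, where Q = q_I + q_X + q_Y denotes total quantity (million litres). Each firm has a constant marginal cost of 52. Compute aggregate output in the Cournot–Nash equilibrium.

74

Each firm earns π_i = (348 - 3Q)q_i - 52q_i.
Setting ∂π_i/∂q_i = 0 with rivals' quantities fixed: 296 - 6q_i - 3·Σ_{j≠i} q_j = 0.
With identical firms every q_j equals q_i, so Σ_{j≠i} q_j = 2q_i and 296 = 12q_i, giving q_i = 74/3.
Total output Q = 74/3 + 74/3 + 74/3 = 74.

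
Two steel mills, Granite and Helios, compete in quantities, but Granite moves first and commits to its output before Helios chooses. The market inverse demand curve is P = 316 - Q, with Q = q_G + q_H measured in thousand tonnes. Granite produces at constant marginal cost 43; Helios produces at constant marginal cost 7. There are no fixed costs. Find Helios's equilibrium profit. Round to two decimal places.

Solve by backward induction. Given q_G, the follower Helios maximises π_H = (316 - q_G - q_H)q_H - 7q_H.
∂π_H/∂q_H = 309 - q_G - 2q_H = 0 gives the reaction function q_H = (309 - q_G)/2.
Granite substitutes q_H(q_G) into its own profit: π_G = q_G(316 - q_G - (309 - q_G)/2) - 43q_G = (323/2 - (1/2)q_G)q_G - 43q_G.
Leader FOC: 237/2 - q_G = 0, so q_G = 237/2.
Then q_H = (309 - 237/2)/2 = 381/4.
Price P = 316 - 855/4 = 409/4.
Helios's profit: (409/4 - 7)·(381/4) = 9072.5625.

9072.56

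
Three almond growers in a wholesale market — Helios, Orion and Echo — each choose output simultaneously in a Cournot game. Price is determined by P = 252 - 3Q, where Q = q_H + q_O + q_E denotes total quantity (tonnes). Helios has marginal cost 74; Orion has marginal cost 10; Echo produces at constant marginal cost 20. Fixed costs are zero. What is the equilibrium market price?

89

Helios's profit: π_H = (252 - 3Q)q_H - (74q_H). Setting ∂π_H/∂q_H = 0: 178 - 6q_H - 3(q_O + q_E) = 0.
Orion's first-order condition: 242 - 6q_O - 3(q_H + q_E) = 0.
Echo's profit: π_E = (252 - 3Q)q_E - (20q_E). Setting ∂π_E/∂q_E = 0: 232 - 6q_E - 3(q_H + q_O) = 0.
Adding the 3 first-order conditions: 652 − 12Q = 0, so Q = 163/3.
Back-substituting: q_H = (178 − 163)/3 = 5, q_O = (242 − 163)/3 = 79/3, q_E = (232 − 163)/3 = 23.
Total output Q = 163/3, so price P = 252 - 3·(163/3) = 89.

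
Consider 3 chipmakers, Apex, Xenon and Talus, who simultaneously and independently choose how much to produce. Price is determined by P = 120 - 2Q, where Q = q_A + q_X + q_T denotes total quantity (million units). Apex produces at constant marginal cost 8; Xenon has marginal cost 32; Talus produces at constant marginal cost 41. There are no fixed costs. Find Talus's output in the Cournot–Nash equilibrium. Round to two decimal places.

4.63

Apex's profit: π_A = (120 - 2Q)q_A - (8q_A). Setting ∂π_A/∂q_A = 0: 112 - 4q_A - 2(q_X + q_T) = 0.
Xenon's profit: π_X = (120 - 2Q)q_X - (32q_X). Setting ∂π_X/∂q_X = 0: 88 - 4q_X - 2(q_A + q_T) = 0.
Talus's profit: π_T = (120 - 2Q)q_T - (41q_T). Setting ∂π_T/∂q_T = 0: 79 - 4q_T - 2(q_A + q_X) = 0.
Summing all 3 equations gives 279 − 8Q = 0, hence Q = 279/8.
Back-substituting: q_A = (112 − 279/4)/2 = 169/8, q_X = (88 − 279/4)/2 = 73/8, q_T = (79 − 279/4)/2 = 37/8.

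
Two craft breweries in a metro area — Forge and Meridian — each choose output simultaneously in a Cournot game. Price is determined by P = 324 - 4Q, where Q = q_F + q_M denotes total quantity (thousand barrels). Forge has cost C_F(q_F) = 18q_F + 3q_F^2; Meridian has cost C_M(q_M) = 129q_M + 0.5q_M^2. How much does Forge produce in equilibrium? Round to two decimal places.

17.95

Forge's profit: π_F = (324 - 4Q)q_F - (18q_F + 3q_F²). Setting ∂π_F/∂q_F = 0: 306 - 14q_F - 4(q_M) = 0.
Meridian's first-order condition: 195 - 9q_M - 4(q_F) = 0.
So q_F = (306 - 4q_M)/14 and q_M = (195 - 4q_F)/9.
Substituting one into the other gives q_F = 987/55 and q_M = 753/55.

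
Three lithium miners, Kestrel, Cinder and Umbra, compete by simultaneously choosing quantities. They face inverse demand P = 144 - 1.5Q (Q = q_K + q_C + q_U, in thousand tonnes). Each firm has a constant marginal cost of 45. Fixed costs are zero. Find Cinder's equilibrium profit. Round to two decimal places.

408.38

Each firm earns π_i = (144 - 1.5Q)q_i - 45q_i.
First-order condition (treating rivals' output as given): 99 - 3q_i - (3/2)·Σ_{j≠i} q_j = 0.
With identical firms every q_j equals q_i, so Σ_{j≠i} q_j = 2q_i and 99 = 6q_i, giving q_i = 33/2.
Price P = 144 - (3/2)·(99/2) = 279/4.
Cinder's profit: (279/4 - 45)·(33/2) = 408.3750.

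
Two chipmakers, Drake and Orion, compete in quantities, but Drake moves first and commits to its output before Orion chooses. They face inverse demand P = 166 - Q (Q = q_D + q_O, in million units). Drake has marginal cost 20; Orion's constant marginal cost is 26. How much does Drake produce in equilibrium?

76

Solve by backward induction. Given q_D, the follower Orion maximises π_O = (166 - q_D - q_O)q_O - 26q_O.
Setting the follower's marginal profit to zero, 140 - q_D - 2q_O = 0, i.e. q_O = (140 - q_D)/2.
Drake substitutes q_O(q_D) into its own profit: π_D = q_D(166 - q_D - (140 - q_D)/2) - 20q_D = (96 - (1/2)q_D)q_D - 20q_D.
The leader's first-order condition 76 - q_D = 0 yields q_D = 76.
Then q_O = (140 - 76)/2 = 32.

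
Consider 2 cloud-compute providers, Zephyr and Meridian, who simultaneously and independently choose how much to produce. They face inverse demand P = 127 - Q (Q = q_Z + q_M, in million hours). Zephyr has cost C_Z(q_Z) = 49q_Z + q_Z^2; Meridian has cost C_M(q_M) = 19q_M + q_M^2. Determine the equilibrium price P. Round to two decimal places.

89.80

Zephyr's profit: π_Z = (127 - Q)q_Z - (49q_Z + q_Z²). Setting ∂π_Z/∂q_Z = 0: 78 - 4q_Z - (q_M) = 0.
Meridian's first-order condition: 108 - 4q_M - (q_Z) = 0.
Best responses: q_Z = (78 - q_M)/4, q_M = (108 - q_Z)/4.
Solving the pair: q_Z = 68/5, q_M = 118/5.
Total output Q = 186/5, so price P = 127 - 186/5 = 449/5.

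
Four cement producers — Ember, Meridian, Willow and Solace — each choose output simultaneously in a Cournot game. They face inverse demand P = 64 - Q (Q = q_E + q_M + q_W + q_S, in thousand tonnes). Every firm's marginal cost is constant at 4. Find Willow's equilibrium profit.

144

Each firm earns π_i = (64 - Q)q_i - 4q_i.
First-order condition (treating rivals' output as given): 60 - 2q_i - Σ_{j≠i} q_j = 0.
With identical firms every q_j equals q_i, so Σ_{j≠i} q_j = 3q_i and 60 = 5q_i, giving q_i = 12.
Price P = 64 - 48 = 16.
Willow's profit: (16 - 4)·12 = 144.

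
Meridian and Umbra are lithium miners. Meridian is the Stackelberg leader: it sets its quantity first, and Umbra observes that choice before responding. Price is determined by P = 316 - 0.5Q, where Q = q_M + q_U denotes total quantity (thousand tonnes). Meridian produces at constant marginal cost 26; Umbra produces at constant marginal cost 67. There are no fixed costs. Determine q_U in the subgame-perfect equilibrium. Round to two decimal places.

83.50

The follower Umbra best-responds to any q_M: π_U = (316 - 0.5Q)q_U - 67q_U.
∂π_U/∂q_U = 249 - (1/2)q_M - q_U = 0 gives the reaction function q_U = (249 - (1/2)q_M).
The leader anticipates this reaction. Substituting into P = 316 - 0.5Q gives P = 383/2 - (1/4)q_M, so π_M = (383/2 - (1/4)q_M)q_M - 26q_M.
Maximising: ∂π_M/∂q_M = 331/2 - (1/2)q_M = 0, giving q_M = 331.
Then q_U = (249 - (1/2)·331) = 167/2.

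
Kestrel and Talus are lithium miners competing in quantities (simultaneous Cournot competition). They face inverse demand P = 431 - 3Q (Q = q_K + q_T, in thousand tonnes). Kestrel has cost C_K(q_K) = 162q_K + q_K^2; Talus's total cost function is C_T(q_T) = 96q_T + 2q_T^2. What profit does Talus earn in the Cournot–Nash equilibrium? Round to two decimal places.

Kestrel's profit: π_K = (431 - 3Q)q_K - (162q_K + q_K²). Setting ∂π_K/∂q_K = 0: 269 - 8q_K - 3(q_T) = 0.
Talus's profit: π_T = (431 - 3Q)q_T - (96q_T + 2q_T²). Setting ∂π_T/∂q_T = 0: 335 - 10q_T - 3(q_K) = 0.
Best responses: q_K = (269 - 3q_T)/8, q_T = (335 - 3q_K)/10.
Substituting one into the other gives q_K = 1685/71 and q_T = 1873/71.
Price P = 431 - 3·50.1127 = 280.6620.
Talus's profit: 280.6620·(1873/71) - 96·(1873/71) - 2(1873/71)² = 3479.5963.

3479.60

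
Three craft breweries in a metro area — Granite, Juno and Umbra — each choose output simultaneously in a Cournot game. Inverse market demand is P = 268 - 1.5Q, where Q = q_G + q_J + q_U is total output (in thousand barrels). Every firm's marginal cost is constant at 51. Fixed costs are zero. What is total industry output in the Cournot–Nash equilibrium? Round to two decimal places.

A representative firm's profit is π_i = q_i(268 - 1.5Q) - 51q_i.
Setting ∂π_i/∂q_i = 0 with rivals' quantities fixed: 217 - 3q_i - (3/2)·Σ_{j≠i} q_j = 0.
With identical firms every q_j equals q_i, so Σ_{j≠i} q_j = 2q_i and 217 = 6q_i, giving q_i = 217/6.
Total output Q = 217/6 + 217/6 + 217/6 = 217/2.

108.50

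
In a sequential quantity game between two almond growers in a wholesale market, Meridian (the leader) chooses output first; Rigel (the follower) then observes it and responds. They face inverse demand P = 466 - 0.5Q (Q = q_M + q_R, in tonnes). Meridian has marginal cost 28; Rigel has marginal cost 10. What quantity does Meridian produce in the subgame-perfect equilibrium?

The follower Rigel best-responds to any q_M: π_R = (466 - 0.5Q)q_R - 10q_R.
∂π_R/∂q_R = 456 - (1/2)q_M - q_R = 0 gives the reaction function q_R = (456 - (1/2)q_M).
Meridian substitutes q_R(q_M) into its own profit: π_M = q_M(466 - (1/2)q_M - (456 - (1/2)q_M)/2) - 28q_M = (238 - (1/4)q_M)q_M - 28q_M.
The leader's first-order condition 210 - (1/2)q_M = 0 yields q_M = 420.
Then q_R = (456 - (1/2)·420) = 246.

420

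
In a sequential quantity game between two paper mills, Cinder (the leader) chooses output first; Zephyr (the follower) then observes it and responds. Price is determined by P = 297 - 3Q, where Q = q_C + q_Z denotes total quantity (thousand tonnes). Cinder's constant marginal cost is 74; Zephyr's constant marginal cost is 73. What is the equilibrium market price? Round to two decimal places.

129.50

Solve by backward induction. Given q_C, the follower Zephyr maximises π_Z = (297 - 3q_C - 3q_Z)q_Z - 73q_Z.
∂π_Z/∂q_Z = 224 - 3q_C - 6q_Z = 0 gives the reaction function q_Z = (224 - 3q_C)/6.
The leader anticipates this reaction. Substituting into P = 297 - 3Q gives P = 185 - (3/2)q_C, so π_C = (185 - (3/2)q_C)q_C - 74q_C.
Maximising: ∂π_C/∂q_C = 111 - 3q_C = 0, giving q_C = 37.
Then q_Z = (224 - 3·37)/6 = 113/6.
Total output Q = 335/6, so price P = 297 - 3·(335/6) = 259/2.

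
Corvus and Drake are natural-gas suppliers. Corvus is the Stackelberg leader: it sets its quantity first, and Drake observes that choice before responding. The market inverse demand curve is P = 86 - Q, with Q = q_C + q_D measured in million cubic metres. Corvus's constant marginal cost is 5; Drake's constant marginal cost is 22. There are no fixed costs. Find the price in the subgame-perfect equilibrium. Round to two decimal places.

29.50

The follower Drake best-responds to any q_C: π_D = (86 - Q)q_D - 22q_D.
Follower FOC: 64 - q_C - 2q_D = 0, so q_D(q_C) = (64 - q_C)/2.
The leader anticipates this reaction. Substituting into P = 86 - Q gives P = 54 - (1/2)q_C, so π_C = (54 - (1/2)q_C)q_C - 5q_C.
Maximising: ∂π_C/∂q_C = 49 - q_C = 0, giving q_C = 49.
Then q_D = (64 - 49)/2 = 15/2.
Total output Q = 113/2, so price P = 86 - 113/2 = 59/2.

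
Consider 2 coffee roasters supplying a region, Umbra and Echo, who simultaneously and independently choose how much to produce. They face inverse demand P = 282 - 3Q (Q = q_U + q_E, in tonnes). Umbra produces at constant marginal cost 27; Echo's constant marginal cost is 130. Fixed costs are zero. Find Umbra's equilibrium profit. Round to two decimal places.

4746.81

Umbra's profit: π_U = (282 - 3Q)q_U - (27q_U). Setting ∂π_U/∂q_U = 0: 255 - 6q_U - 3(q_E) = 0.
Echo's first-order condition: 152 - 6q_E - 3(q_U) = 0.
Rearranging gives the reaction functions q_U = (255 - 3q_E)/6 and q_E = (152 - 3q_U)/6.
Substituting one into the other gives q_U = 358/9 and q_E = 49/9.
Price P = 282 - 3·(407/9) = 439/3.
Umbra's profit: (439/3 - 27)·(358/9) = 4746.8148.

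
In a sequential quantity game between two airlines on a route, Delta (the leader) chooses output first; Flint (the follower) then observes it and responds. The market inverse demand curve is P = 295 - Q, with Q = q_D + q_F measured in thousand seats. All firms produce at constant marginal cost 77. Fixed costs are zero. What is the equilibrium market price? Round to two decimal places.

Solve by backward induction. Given q_D, the follower Flint maximises π_F = (295 - q_D - q_F)q_F - 77q_F.
Setting the follower's marginal profit to zero, 218 - q_D - 2q_F = 0, i.e. q_F = (218 - q_D)/2.
Delta substitutes q_F(q_D) into its own profit: π_D = q_D(295 - q_D - (218 - q_D)/2) - 77q_D = (186 - (1/2)q_D)q_D - 77q_D.
Leader FOC: 109 - q_D = 0, so q_D = 109.
Then q_F = (218 - 109)/2 = 109/2.
Total output Q = 327/2, so price P = 295 - 327/2 = 263/2.

131.50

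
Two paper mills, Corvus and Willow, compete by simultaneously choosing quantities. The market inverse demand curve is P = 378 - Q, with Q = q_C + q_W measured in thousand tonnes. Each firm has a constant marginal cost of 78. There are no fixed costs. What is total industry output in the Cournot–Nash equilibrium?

200

Each firm earns π_i = (378 - Q)q_i - 78q_i.
First-order condition (treating rivals' output as given): 300 - 2q_i - q_j = 0.
By symmetry each firm produces the same amount; substituting q_j = q_i yields q_i = 300/3 = 100.
Total output Q = 100 + 100 = 200.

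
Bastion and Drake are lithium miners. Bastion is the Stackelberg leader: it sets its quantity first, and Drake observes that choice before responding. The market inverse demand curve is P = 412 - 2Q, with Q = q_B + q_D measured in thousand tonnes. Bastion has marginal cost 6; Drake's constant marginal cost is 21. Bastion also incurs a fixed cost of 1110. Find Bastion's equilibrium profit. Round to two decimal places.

Solve by backward induction. Given q_B, the follower Drake maximises π_D = (412 - 2q_B - 2q_D)q_D - 21q_D.
Setting the follower's marginal profit to zero, 391 - 2q_B - 4q_D = 0, i.e. q_D = (391 - 2q_B)/4.
Bastion substitutes q_D(q_B) into its own profit: π_B = q_B(412 - 2q_B - (391 - 2q_B)/2) - 6q_B = (433/2 - q_B)q_B - 6q_B.
The leader's first-order condition 421/2 - 2q_B = 0 yields q_B = 421/4.
Then q_D = (391 - 2·(421/4))/4 = 361/8.
Price P = 412 - 2·(1203/8) = 445/4.
Bastion's profit: (445/4 - 6)·(421/4) - 1110 = 9967.5625.

9967.56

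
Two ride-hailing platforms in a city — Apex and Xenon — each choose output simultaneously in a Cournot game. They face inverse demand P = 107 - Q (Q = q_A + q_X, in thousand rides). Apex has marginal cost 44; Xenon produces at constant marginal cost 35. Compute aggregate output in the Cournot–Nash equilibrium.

Apex's profit: π_A = (107 - Q)q_A - (44q_A). Setting ∂π_A/∂q_A = 0: 63 - 2q_A - (q_X) = 0.
Xenon's profit: π_X = (107 - Q)q_X - (35q_X). Setting ∂π_X/∂q_X = 0: 72 - 2q_X - (q_A) = 0.
Rearranging gives the reaction functions q_A = (63 - q_X)/2 and q_X = (72 - q_A)/2.
Solving the pair: q_A = 18, q_X = 27.
Total output Q = 18 + 27 = 45.

45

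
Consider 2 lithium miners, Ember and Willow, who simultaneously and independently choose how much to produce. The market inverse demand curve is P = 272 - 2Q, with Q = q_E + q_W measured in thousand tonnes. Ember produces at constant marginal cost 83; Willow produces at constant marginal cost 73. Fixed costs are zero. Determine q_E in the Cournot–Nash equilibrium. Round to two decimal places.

Ember's profit: π_E = (272 - 2Q)q_E - (83q_E). Setting ∂π_E/∂q_E = 0: 189 - 4q_E - 2(q_W) = 0.
Willow's first-order condition: 199 - 4q_W - 2(q_E) = 0.
Rearranging gives the reaction functions q_E = (189 - 2q_W)/4 and q_W = (199 - 2q_E)/4.
Substituting one into the other gives q_E = 179/6 and q_W = 209/6.

29.83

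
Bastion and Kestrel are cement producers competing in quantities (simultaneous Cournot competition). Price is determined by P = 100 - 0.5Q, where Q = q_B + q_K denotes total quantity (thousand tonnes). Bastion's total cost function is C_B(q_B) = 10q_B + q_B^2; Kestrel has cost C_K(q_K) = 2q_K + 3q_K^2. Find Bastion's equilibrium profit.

Bastion's profit: π_B = (100 - 0.5Q)q_B - (10q_B + q_B²). Setting ∂π_B/∂q_B = 0: 90 - 3q_B - (1/2)(q_K) = 0.
Kestrel's first-order condition: 98 - 7q_K - (1/2)(q_B) = 0.
So q_B = (90 - (1/2)q_K)/3 and q_K = (98 - (1/2)q_B)/7.
Substituting one into the other gives q_B = 28 and q_K = 12.
Price P = 100 - (1/2)·40 = 80.
Bastion's profit: 80·28 - 10·28 - 28² = 1176.

1176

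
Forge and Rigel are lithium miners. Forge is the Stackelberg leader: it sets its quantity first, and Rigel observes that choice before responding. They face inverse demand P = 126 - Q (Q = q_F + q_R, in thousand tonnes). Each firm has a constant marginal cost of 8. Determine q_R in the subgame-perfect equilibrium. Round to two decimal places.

29.50

Solve by backward induction. Given q_F, the follower Rigel maximises π_R = (126 - q_F - q_R)q_R - 8q_R.
Follower FOC: 118 - q_F - 2q_R = 0, so q_R(q_F) = (118 - q_F)/2.
The leader anticipates this reaction. Substituting into P = 126 - Q gives P = 67 - (1/2)q_F, so π_F = (67 - (1/2)q_F)q_F - 8q_F.
Maximising: ∂π_F/∂q_F = 59 - q_F = 0, giving q_F = 59.
Then q_R = (118 - 59)/2 = 59/2.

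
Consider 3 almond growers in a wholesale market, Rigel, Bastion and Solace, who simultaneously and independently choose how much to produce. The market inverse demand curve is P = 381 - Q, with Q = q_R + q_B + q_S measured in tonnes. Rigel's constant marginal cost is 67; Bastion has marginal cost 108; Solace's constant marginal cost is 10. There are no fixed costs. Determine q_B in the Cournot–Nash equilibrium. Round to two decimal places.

Rigel's profit: π_R = (381 - Q)q_R - (67q_R). Setting ∂π_R/∂q_R = 0: 314 - 2q_R - (q_B + q_S) = 0.
Bastion's first-order condition: 273 - 2q_B - (q_R + q_S) = 0.
Solace's profit: π_S = (381 - Q)q_S - (10q_S). Setting ∂π_S/∂q_S = 0: 371 - 2q_S - (q_R + q_B) = 0.
Adding the 3 first-order conditions: 958 − 4Q = 0, so Q = 479/2.
Back-substituting: q_R = (314 − 479/2) = 149/2, q_B = (273 − 479/2) = 67/2, q_S = (371 − 479/2) = 263/2.

33.50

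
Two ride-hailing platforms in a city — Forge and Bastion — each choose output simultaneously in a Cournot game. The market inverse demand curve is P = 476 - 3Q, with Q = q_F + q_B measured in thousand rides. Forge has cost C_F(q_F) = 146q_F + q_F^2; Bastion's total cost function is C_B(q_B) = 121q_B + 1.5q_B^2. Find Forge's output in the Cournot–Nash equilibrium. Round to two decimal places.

Forge's profit: π_F = (476 - 3Q)q_F - (146q_F + q_F²). Setting ∂π_F/∂q_F = 0: 330 - 8q_F - 3(q_B) = 0.
Bastion's first-order condition: 355 - 9q_B - 3(q_F) = 0.
Rearranging gives the reaction functions q_F = (330 - 3q_B)/8 and q_B = (355 - 3q_F)/9.
Substituting one into the other gives q_F = 635/21 and q_B = 1850/63.

30.24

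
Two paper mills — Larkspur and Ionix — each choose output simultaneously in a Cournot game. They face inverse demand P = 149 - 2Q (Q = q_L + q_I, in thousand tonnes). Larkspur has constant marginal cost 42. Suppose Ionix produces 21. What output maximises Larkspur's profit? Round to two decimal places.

With the rival's output fixed at 21, Larkspur's profit is π_L = (149 - 2·21 - 2q_L)q_L - (42q_L) = (107 - 2q_L)q_L - (42q_L).
∂π_L/∂q_L = 65 - 4q_L = 0, so q_L = 65/4.

16.25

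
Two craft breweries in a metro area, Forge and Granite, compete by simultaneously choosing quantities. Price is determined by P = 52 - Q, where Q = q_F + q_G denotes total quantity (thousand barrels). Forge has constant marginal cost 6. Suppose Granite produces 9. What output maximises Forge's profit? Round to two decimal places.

With the rival's output fixed at 9, Forge's profit is π_F = (52 - 9 - q_F)q_F - (6q_F) = (43 - q_F)q_F - (6q_F).
∂π_F/∂q_F = 37 - 2q_F = 0, so q_F = 37/2.

18.50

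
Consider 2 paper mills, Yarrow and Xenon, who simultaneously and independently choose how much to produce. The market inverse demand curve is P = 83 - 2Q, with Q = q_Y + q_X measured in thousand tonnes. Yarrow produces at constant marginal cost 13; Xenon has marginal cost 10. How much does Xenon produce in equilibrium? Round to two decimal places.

12.67

Yarrow's profit: π_Y = (83 - 2Q)q_Y - (13q_Y). Setting ∂π_Y/∂q_Y = 0: 70 - 4q_Y - 2(q_X) = 0.
Xenon's first-order condition: 73 - 4q_X - 2(q_Y) = 0.
Rearranging gives the reaction functions q_Y = (70 - 2q_X)/4 and q_X = (73 - 2q_Y)/4.
Substituting one into the other gives q_Y = 67/6 and q_X = 38/3.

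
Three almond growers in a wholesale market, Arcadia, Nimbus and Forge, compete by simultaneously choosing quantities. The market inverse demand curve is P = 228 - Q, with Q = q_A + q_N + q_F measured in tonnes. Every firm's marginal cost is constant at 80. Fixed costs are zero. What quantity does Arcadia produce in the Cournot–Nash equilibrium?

Each firm earns π_i = (228 - Q)q_i - 80q_i.
First-order condition (treating rivals' output as given): 148 - 2q_i - Σ_{j≠i} q_j = 0.
With identical firms every q_j equals q_i, so Σ_{j≠i} q_j = 2q_i and 148 = 4q_i, giving q_i = 37.

37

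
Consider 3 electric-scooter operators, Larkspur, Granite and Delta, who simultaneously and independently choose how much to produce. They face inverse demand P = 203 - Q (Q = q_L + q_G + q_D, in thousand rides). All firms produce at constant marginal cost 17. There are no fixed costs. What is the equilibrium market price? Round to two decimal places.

63.50

A representative firm's profit is π_i = q_i(203 - Q) - 17q_i.
First-order condition (treating rivals' output as given): 186 - 2q_i - Σ_{j≠i} q_j = 0.
By symmetry each firm produces the same amount; substituting Σ_{j≠i} q_j = 2q_i yields q_i = 186/4 = 93/2.
Total output Q = 279/2, so price P = 203 - 279/2 = 127/2.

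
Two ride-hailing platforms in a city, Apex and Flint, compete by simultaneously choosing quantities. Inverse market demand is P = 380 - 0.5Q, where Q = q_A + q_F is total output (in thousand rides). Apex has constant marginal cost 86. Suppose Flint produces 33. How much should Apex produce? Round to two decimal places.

277.50

With the rival's output fixed at 33, Apex's profit is π_A = (380 - (1/2)·33 - (1/2)q_A)q_A - (86q_A) = (727/2 - (1/2)q_A)q_A - (86q_A).
∂π_A/∂q_A = 555/2 - q_A = 0, so q_A = 555/2.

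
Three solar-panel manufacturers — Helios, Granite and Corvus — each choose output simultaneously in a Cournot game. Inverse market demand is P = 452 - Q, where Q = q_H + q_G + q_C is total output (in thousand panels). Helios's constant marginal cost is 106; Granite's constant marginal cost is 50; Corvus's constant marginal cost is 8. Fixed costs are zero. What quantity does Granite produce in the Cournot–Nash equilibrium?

104

Helios's profit: π_H = (452 - Q)q_H - (106q_H). Setting ∂π_H/∂q_H = 0: 346 - 2q_H - (q_G + q_C) = 0.
Granite's profit: π_G = (452 - Q)q_G - (50q_G). Setting ∂π_G/∂q_G = 0: 402 - 2q_G - (q_H + q_C) = 0.
Corvus's profit: π_C = (452 - Q)q_C - (8q_C). Setting ∂π_C/∂q_C = 0: 444 - 2q_C - (q_H + q_G) = 0.
Adding the 3 conditions: 1192 − 2Q − 2Q = 0, i.e. Q = 298.
Back-substituting: q_H = (346 − 298) = 48, q_G = (402 − 298) = 104, q_C = (444 − 298) = 146.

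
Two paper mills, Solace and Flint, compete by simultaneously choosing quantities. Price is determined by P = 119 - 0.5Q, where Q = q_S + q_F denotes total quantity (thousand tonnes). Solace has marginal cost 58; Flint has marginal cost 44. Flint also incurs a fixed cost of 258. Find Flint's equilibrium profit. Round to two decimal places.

1502.22

Solace's profit: π_S = (119 - 0.5Q)q_S - (58q_S). Setting ∂π_S/∂q_S = 0: 61 - q_S - (1/2)(q_F) = 0.
Flint's profit: π_F = (119 - 0.5Q)q_F - (44q_F). Setting ∂π_F/∂q_F = 0: 75 - q_F - (1/2)(q_S) = 0.
So q_S = (61 - (1/2)q_F) and q_F = (75 - (1/2)q_S).
Solving the pair: q_S = 94/3, q_F = 178/3.
Price P = 119 - (1/2)·(272/3) = 221/3.
Flint's profit: (221/3 - 44)·(178/3) - 258 = 1502.2222.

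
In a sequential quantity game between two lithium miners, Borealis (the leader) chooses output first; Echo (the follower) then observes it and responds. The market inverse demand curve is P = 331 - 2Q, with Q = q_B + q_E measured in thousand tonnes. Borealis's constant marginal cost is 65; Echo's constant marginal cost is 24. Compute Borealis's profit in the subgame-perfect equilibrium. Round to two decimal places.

The follower Echo best-responds to any q_B: π_E = (331 - 2Q)q_E - 24q_E.
Setting the follower's marginal profit to zero, 307 - 2q_B - 4q_E = 0, i.e. q_E = (307 - 2q_B)/4.
Borealis substitutes q_E(q_B) into its own profit: π_B = q_B(331 - 2q_B - (307 - 2q_B)/2) - 65q_B = (355/2 - q_B)q_B - 65q_B.
Leader FOC: 225/2 - 2q_B = 0, so q_B = 225/4.
Then q_E = (307 - 2·(225/4))/4 = 389/8.
Price P = 331 - 2·(839/8) = 485/4.
Borealis's profit: (485/4 - 65)·(225/4) = 3164.0625.

3164.06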